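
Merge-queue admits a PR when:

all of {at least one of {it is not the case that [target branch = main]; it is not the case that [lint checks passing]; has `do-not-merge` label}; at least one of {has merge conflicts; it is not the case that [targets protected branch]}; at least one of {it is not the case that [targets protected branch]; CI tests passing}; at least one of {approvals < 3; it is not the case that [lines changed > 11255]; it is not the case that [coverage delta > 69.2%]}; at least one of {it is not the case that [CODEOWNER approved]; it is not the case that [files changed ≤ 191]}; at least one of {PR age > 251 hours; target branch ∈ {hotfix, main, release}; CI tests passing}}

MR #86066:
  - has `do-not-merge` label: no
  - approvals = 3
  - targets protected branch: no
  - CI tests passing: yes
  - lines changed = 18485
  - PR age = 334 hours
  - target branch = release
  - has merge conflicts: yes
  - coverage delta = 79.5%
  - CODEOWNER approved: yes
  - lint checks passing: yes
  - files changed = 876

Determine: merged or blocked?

Blocked

Atomic conditions:
  target branch = main: release == main is false
  lint checks passing: yes → true
  has `do-not-merge` label: no → false
  has merge conflicts: yes → true
  targets protected branch: no → false
  CI tests passing: yes → true
  approvals < 3: 3 < 3 is false
  lines changed > 11255: 18485 > 11255 is true
  coverage delta > 69.2%: 79.5 > 69.2 is true
  CODEOWNER approved: yes → true
  files changed ≤ 191: 876 ≤ 191 is false
  PR age > 251 hours: 334 > 251 is true
  target branch ∈ {hotfix, main, release}: release is in the set → true
Combine:
[1.1] NOT false = true
[1.2] NOT true = false
[1] true OR false OR false = true
[2.2] NOT false = true
[2] true OR true = true
[3.1] NOT false = true
[3] true OR true = true
[4.2] NOT true = false
[4.3] NOT true = false
[4] false OR false OR false = false
[5.1] NOT true = false
[5.2] NOT false = true
[5] false OR true = true
[6] true OR true OR true = true
[root] true AND true AND true AND false AND true AND true = false
Overall: false → blocked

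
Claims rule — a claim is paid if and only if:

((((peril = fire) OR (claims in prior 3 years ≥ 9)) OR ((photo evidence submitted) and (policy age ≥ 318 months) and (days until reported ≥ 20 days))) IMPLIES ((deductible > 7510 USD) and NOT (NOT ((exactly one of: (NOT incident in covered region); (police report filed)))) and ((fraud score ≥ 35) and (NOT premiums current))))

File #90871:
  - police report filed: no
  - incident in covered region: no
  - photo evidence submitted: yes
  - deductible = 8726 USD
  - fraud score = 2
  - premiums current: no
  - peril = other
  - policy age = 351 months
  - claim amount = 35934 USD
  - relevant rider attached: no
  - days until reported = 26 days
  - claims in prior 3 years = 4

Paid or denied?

Denied

Atomic conditions:
  peril = fire: other == fire is false
  claims in prior 3 years ≥ 9: 4 ≥ 9 is false
  photo evidence submitted: yes → true
  policy age ≥ 318 months: 351 ≥ 318 is true
  days until reported ≥ 20 days: 26 ≥ 20 is true
  deductible > 7510 USD: 8726 > 7510 is true
  NOT incident in covered region: no → true
  police report filed: no → false
  fraud score ≥ 35: 2 ≥ 35 is false
  NOT premiums current: no → true
Combine:
[1.1] false OR false = false
[1.2] true AND true AND true = true
[1] false OR true = true
[2.2.1.1] exactly-one(true, false) = true
[2.2.1] NOT true = false
[2.2] NOT false = true
[2.3] false AND true = false
[2] true AND true AND false = false
[root] true → false = false
Overall: false → denied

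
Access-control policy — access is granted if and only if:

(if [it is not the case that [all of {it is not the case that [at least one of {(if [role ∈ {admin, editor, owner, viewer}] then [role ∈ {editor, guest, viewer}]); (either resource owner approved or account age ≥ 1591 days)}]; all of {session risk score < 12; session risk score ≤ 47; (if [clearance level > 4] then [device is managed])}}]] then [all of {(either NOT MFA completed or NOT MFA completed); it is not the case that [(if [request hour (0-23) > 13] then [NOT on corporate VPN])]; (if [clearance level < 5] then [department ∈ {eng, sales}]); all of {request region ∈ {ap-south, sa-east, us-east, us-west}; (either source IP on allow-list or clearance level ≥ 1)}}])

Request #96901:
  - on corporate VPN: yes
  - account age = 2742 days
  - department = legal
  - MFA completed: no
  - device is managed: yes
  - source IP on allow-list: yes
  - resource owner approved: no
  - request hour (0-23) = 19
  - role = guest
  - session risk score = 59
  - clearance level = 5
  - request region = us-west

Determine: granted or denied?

Atomic conditions:
  role ∈ {admin, editor, owner, viewer}: guest is not in the set → false
  role ∈ {editor, guest, viewer}: guest is in the set → true
  resource owner approved: no → false
  account age ≥ 1591 days: 2742 ≥ 1591 is true
  session risk score < 12: 59 < 12 is false
  session risk score ≤ 47: 59 ≤ 47 is false
  clearance level > 4: 5 > 4 is true
  device is managed: yes → true
  NOT MFA completed: no → true
  request hour (0-23) > 13: 19 > 13 is true
  NOT on corporate VPN: yes → false
  clearance level < 5: 5 < 5 is false
  department ∈ {eng, sales}: legal is not in the set → false
  request region ∈ {ap-south, sa-east, us-east, us-west}: us-west is in the set → true
  source IP on allow-list: yes → true
  clearance level ≥ 1: 5 ≥ 1 is true
Combine:
[1.1.1.1.1] false → true (antecedent false ⇒ implication holds) = true
[1.1.1.1.2] false OR true = true
[1.1.1.1] true OR true = true
[1.1.1] NOT true = false
[1.1.2.3] true → true = true
[1.1.2] false AND false AND true = false
[1.1] false AND false = false
[1] NOT false = true
[2.1] true OR true = true
[2.2.1] true → false = false
[2.2] NOT false = true
[2.3] false → false (antecedent false ⇒ implication holds) = true
[2.4.2] true OR true = true
[2.4] true AND true = true
[2] true AND true AND true AND true = true
[root] true → true = true
Overall: true → granted

Granted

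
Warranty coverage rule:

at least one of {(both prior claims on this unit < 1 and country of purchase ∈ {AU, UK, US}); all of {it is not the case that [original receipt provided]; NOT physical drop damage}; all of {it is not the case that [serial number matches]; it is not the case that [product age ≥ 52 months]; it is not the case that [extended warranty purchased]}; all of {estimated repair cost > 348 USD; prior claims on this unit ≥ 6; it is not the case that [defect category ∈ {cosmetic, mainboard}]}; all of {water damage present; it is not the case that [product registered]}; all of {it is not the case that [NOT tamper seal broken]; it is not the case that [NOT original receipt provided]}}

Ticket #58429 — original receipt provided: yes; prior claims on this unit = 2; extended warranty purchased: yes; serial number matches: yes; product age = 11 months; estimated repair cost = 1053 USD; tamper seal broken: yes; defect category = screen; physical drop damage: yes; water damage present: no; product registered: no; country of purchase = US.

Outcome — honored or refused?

Honored

Atomic conditions:
  prior claims on this unit < 1: 2 < 1 is false
  country of purchase ∈ {AU, UK, US}: US is in the set → true
  original receipt provided: yes → true
  NOT physical drop damage: yes → false
  serial number matches: yes → true
  product age ≥ 52 months: 11 ≥ 52 is false
  extended warranty purchased: yes → true
  estimated repair cost > 348 USD: 1053 > 348 is true
  prior claims on this unit ≥ 6: 2 ≥ 6 is false
  defect category ∈ {cosmetic, mainboard}: screen is not in the set → false
  water damage present: no → false
  product registered: no → false
  NOT tamper seal broken: yes → false
  NOT original receipt provided: yes → false
Combine:
[1] false AND true = false
[2.1] NOT true = false
[2] false AND false = false
[3.1] NOT true = false
[3.2] NOT false = true
[3.3] NOT true = false
[3] false AND true AND false = false
[4.3] NOT false = true
[4] true AND false AND true = false
[5.2] NOT false = true
[5] false AND true = false
[6.1] NOT false = true
[6.2] NOT false = true
[6] true AND true = true
[root] false OR false OR false OR false OR false OR true = true
Overall: true → honored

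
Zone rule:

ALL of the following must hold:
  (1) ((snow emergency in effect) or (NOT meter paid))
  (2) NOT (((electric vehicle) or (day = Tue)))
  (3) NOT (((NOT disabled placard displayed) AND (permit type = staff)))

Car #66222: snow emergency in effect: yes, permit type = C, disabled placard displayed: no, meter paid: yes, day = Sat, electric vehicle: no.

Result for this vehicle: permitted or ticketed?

Atomic conditions:
  snow emergency in effect: yes → true
  NOT meter paid: yes → false
  electric vehicle: no → false
  day = Tue: Sat == Tue is false
  NOT disabled placard displayed: no → true
  permit type = staff: C == staff is false
Combine:
[1] true OR false = true
[2.1] false OR false = false
[2] NOT false = true
[3.1] true AND false = false
[3] NOT false = true
[root] true AND true AND true = true
Overall: true → permitted

Permitted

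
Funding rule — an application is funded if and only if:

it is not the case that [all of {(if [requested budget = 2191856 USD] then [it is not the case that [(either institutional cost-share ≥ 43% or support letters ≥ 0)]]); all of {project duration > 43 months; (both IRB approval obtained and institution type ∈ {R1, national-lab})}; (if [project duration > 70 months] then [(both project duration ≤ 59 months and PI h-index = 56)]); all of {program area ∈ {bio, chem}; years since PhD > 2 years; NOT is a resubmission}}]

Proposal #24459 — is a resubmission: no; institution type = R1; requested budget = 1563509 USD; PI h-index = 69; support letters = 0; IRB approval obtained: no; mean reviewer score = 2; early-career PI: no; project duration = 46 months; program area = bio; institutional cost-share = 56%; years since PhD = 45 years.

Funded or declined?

Funded

Atomic conditions:
  requested budget = 2191856 USD: 1563509 == 2191856 is false
  institutional cost-share ≥ 43%: 56 ≥ 43 is true
  support letters ≥ 0: 0 ≥ 0 is true
  project duration > 43 months: 46 > 43 is true
  IRB approval obtained: no → false
  institution type ∈ {R1, national-lab}: R1 is in the set → true
  project duration > 70 months: 46 > 70 is false
  project duration ≤ 59 months: 46 ≤ 59 is true
  PI h-index = 56: 69 == 56 is false
  program area ∈ {bio, chem}: bio is in the set → true
  years since PhD > 2 years: 45 > 2 is true
  NOT is a resubmission: no → true
Combine:
[1.1.2.1] true OR true = true
[1.1.2] NOT true = false
[1.1] false → false (antecedent false ⇒ implication holds) = true
[1.2.2] false AND true = false
[1.2] true AND false = false
[1.3.2] true AND false = false
[1.3] false → false (antecedent false ⇒ implication holds) = true
[1.4] true AND true AND true = true
[1] true AND false AND true AND true = false
[root] NOT false = true
Overall: true → funded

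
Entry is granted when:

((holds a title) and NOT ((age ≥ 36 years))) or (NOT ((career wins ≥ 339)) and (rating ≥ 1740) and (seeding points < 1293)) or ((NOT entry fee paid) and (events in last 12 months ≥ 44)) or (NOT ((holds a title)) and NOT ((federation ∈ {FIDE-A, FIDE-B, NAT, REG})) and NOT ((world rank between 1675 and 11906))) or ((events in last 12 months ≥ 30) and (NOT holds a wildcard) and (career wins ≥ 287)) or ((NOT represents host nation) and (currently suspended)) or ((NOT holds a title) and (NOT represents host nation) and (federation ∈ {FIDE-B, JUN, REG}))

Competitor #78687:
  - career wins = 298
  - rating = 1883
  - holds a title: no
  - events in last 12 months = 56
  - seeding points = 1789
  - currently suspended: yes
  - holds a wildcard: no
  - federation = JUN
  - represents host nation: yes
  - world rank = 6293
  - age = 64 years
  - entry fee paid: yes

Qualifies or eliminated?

Qualifies

Atomic conditions:
  holds a title: no → false
  age ≥ 36 years: 64 ≥ 36 is true
  career wins ≥ 339: 298 ≥ 339 is false
  rating ≥ 1740: 1883 ≥ 1740 is true
  seeding points < 1293: 1789 < 1293 is false
  NOT entry fee paid: yes → false
  events in last 12 months ≥ 44: 56 ≥ 44 is true
  federation ∈ {FIDE-A, FIDE-B, NAT, REG}: JUN is not in the set → false
  world rank between 1675 and 11906: 6293 in [1675, 11906] is true
  events in last 12 months ≥ 30: 56 ≥ 30 is true
  NOT holds a wildcard: no → true
  career wins ≥ 287: 298 ≥ 287 is true
  NOT represents host nation: yes → false
  currently suspended: yes → true
  NOT holds a title: no → true
  federation ∈ {FIDE-B, JUN, REG}: JUN is in the set → true
Combine:
[1.2] NOT true = false
[1] false AND false = false
[2.1] NOT false = true
[2] true AND true AND false = false
[3] false AND true = false
[4.1] NOT false = true
[4.2] NOT false = true
[4.3] NOT true = false
[4] true AND true AND false = false
[5] true AND true AND true = true
[6] false AND true = false
[7] true AND false AND true = false
[root] false OR false OR false OR false OR true OR false OR false = true
Overall: true → qualifies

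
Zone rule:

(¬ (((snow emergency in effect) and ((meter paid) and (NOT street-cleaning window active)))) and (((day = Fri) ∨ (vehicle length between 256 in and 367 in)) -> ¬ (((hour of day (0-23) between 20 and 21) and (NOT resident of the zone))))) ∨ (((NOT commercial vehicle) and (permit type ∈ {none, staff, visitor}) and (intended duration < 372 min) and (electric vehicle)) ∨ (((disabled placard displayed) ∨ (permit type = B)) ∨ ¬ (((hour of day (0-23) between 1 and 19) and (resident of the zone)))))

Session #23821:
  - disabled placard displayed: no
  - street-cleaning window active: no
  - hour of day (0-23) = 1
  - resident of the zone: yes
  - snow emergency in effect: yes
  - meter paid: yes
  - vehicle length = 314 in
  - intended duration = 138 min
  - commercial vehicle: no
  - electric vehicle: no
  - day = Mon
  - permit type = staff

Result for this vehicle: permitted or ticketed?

Atomic conditions:
  snow emergency in effect: yes → true
  meter paid: yes → true
  NOT street-cleaning window active: no → true
  day = Fri: Mon == Fri is false
  vehicle length between 256 in and 367 in: 314 in [256, 367] is true
  hour of day (0-23) between 20 and 21: 1 in [20, 21] is false
  NOT resident of the zone: yes → false
  NOT commercial vehicle: no → true
  permit type ∈ {none, staff, visitor}: staff is in the set → true
  intended duration < 372 min: 138 < 372 is true
  electric vehicle: no → false
  disabled placard displayed: no → false
  permit type = B: staff == B is false
  hour of day (0-23) between 1 and 19: 1 in [1, 19] is true
  resident of the zone: yes → true
Combine:
[1.1.1.2] true AND true = true
[1.1.1] true AND true = true
[1.1] NOT true = false
[1.2.1] false OR true = true
[1.2.2.1] false AND false = false
[1.2.2] NOT false = true
[1.2] true → true = true
[1] false AND true = false
[2.1] true AND true AND true AND false = false
[2.2.1] false OR false = false
[2.2.2.1] true AND true = true
[2.2.2] NOT true = false
[2.2] false OR false = false
[2] false OR false = false
[root] false OR false = false
Overall: false → ticketed

Ticketed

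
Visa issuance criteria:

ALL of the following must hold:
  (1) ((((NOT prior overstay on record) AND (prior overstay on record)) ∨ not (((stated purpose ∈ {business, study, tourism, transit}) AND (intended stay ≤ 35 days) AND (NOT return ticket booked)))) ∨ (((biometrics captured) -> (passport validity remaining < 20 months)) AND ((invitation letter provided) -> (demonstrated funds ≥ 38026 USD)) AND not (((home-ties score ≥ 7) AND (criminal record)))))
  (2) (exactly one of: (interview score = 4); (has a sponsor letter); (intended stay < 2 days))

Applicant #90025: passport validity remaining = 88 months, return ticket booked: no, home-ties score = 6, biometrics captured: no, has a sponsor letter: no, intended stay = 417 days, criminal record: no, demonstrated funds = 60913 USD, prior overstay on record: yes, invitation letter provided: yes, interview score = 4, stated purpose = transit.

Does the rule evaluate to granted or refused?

Granted

Atomic conditions:
  NOT prior overstay on record: yes → false
  prior overstay on record: yes → true
  stated purpose ∈ {business, study, tourism, transit}: transit is in the set → true
  intended stay ≤ 35 days: 417 ≤ 35 is false
  NOT return ticket booked: no → true
  biometrics captured: no → false
  passport validity remaining < 20 months: 88 < 20 is false
  invitation letter provided: yes → true
  demonstrated funds ≥ 38026 USD: 60913 ≥ 38026 is true
  home-ties score ≥ 7: 6 ≥ 7 is false
  criminal record: no → false
  interview score = 4: 4 == 4 is true
  has a sponsor letter: no → false
  intended stay < 2 days: 417 < 2 is false
Combine:
[1.1.1] false AND true = false
[1.1.2.1] true AND false AND true = false
[1.1.2] NOT false = true
[1.1] false OR true = true
[1.2.1] false → false (antecedent false ⇒ implication holds) = true
[1.2.2] true → true = true
[1.2.3.1] false AND false = false
[1.2.3] NOT false = true
[1.2] true AND true AND true = true
[1] true OR true = true
[2] exactly-one(true, false, false) = true
[root] true AND true = true
Overall: true → granted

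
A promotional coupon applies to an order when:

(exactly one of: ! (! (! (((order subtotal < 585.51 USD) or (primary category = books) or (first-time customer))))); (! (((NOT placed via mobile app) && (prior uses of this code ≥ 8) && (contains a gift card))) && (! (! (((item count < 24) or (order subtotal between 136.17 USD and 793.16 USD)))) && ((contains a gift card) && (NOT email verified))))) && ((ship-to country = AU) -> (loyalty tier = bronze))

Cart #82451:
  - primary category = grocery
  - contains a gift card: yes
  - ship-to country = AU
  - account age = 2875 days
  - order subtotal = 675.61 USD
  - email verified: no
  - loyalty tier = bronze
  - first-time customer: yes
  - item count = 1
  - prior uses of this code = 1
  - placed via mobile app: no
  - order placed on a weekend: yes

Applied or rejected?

Applied

Atomic conditions:
  order subtotal < 585.51 USD: 675.61 < 585.51 is false
  primary category = books: grocery == books is false
  first-time customer: yes → true
  NOT placed via mobile app: no → true
  prior uses of this code ≥ 8: 1 ≥ 8 is false
  contains a gift card: yes → true
  item count < 24: 1 < 24 is true
  order subtotal between 136.17 USD and 793.16 USD: 675.61 in [136.17, 793.16] is true
  NOT email verified: no → true
  ship-to country = AU: AU == AU is true
  loyalty tier = bronze: bronze == bronze is true
Combine:
[1.1.1.1.1] false OR false OR true = true
[1.1.1.1] NOT true = false
[1.1.1] NOT false = true
[1.1] NOT true = false
[1.2.1.1] true AND false AND true = false
[1.2.1] NOT false = true
[1.2.2.1.1.1] true OR true = true
[1.2.2.1.1] NOT true = false
[1.2.2.1] NOT false = true
[1.2.2.2] true AND true = true
[1.2.2] true AND true = true
[1.2] true AND true = true
[1] exactly-one(false, true) = true
[2] true → true = true
[root] true AND true = true
Overall: true → applied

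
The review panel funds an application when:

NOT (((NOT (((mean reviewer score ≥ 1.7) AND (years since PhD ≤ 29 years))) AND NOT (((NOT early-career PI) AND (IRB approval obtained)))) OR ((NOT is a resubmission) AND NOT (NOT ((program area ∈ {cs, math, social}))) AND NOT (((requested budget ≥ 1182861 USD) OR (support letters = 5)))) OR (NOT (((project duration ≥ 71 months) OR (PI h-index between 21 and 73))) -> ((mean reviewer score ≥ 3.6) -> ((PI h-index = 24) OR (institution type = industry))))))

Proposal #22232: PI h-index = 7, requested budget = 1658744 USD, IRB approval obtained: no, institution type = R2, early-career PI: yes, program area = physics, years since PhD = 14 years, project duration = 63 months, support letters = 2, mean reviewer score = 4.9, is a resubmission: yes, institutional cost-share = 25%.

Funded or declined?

Atomic conditions:
  mean reviewer score ≥ 1.7: 4.9 ≥ 1.7 is true
  years since PhD ≤ 29 years: 14 ≤ 29 is true
  NOT early-career PI: yes → false
  IRB approval obtained: no → false
  NOT is a resubmission: yes → false
  program area ∈ {cs, math, social}: physics is not in the set → false
  requested budget ≥ 1182861 USD: 1658744 ≥ 1182861 is true
  support letters = 5: 2 == 5 is false
  project duration ≥ 71 months: 63 ≥ 71 is false
  PI h-index between 21 and 73: 7 in [21, 73] is false
  mean reviewer score ≥ 3.6: 4.9 ≥ 3.6 is true
  PI h-index = 24: 7 == 24 is false
  institution type = industry: R2 == industry is false
Combine:
[1.1.1.1] true AND true = true
[1.1.1] NOT true = false
[1.1.2.1] false AND false = false
[1.1.2] NOT false = true
[1.1] false AND true = false
[1.2.2.1] NOT false = true
[1.2.2] NOT true = false
[1.2.3.1] true OR false = true
[1.2.3] NOT true = false
[1.2] false AND false AND false = false
[1.3.1.1] false OR false = false
[1.3.1] NOT false = true
[1.3.2.2] false OR false = false
[1.3.2] true → false = false
[1.3] true → false = false
[1] false OR false OR false = false
[root] NOT false = true
Overall: true → funded

Funded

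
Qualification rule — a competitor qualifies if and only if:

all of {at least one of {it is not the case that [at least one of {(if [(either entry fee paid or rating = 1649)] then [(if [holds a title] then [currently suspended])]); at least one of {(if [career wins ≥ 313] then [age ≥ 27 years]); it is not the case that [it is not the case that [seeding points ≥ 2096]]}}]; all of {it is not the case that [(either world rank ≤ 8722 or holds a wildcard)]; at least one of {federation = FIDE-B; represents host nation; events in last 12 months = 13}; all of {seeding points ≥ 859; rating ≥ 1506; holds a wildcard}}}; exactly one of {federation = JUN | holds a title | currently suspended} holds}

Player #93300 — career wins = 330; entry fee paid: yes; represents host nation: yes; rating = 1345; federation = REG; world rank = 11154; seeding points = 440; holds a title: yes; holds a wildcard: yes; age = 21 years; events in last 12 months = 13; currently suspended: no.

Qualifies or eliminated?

Atomic conditions:
  entry fee paid: yes → true
  rating = 1649: 1345 == 1649 is false
  holds a title: yes → true
  currently suspended: no → false
  career wins ≥ 313: 330 ≥ 313 is true
  age ≥ 27 years: 21 ≥ 27 is false
  seeding points ≥ 2096: 440 ≥ 2096 is false
  world rank ≤ 8722: 11154 ≤ 8722 is false
  holds a wildcard: yes → true
  federation = FIDE-B: REG == FIDE-B is false
  represents host nation: yes → true
  events in last 12 months = 13: 13 == 13 is true
  seeding points ≥ 859: 440 ≥ 859 is false
  rating ≥ 1506: 1345 ≥ 1506 is false
  federation = JUN: REG == JUN is false
Combine:
[1.1.1.1.1] true OR false = true
[1.1.1.1.2] true → false = false
[1.1.1.1] true → false = false
[1.1.1.2.1] true → false = false
[1.1.1.2.2.1] NOT false = true
[1.1.1.2.2] NOT true = false
[1.1.1.2] false OR false = false
[1.1.1] false OR false = false
[1.1] NOT false = true
[1.2.1.1] false OR true = true
[1.2.1] NOT true = false
[1.2.2] false OR true OR true = true
[1.2.3] false AND false AND true = false
[1.2] false AND true AND false = false
[1] true OR false = true
[2] exactly-one(false, true, false) = true
[root] true AND true = true
Overall: true → qualifies

Qualifies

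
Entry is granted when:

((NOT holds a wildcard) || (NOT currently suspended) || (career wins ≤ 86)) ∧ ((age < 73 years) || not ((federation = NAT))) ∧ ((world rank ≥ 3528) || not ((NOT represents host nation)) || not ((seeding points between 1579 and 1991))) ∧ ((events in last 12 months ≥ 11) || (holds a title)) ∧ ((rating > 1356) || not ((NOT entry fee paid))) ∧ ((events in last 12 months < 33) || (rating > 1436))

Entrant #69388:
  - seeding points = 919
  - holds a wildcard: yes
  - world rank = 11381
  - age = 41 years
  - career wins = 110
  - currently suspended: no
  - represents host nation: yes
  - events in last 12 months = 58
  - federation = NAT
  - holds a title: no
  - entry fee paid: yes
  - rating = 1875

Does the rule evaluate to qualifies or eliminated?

Qualifies

Atomic conditions:
  NOT holds a wildcard: yes → false
  NOT currently suspended: no → true
  career wins ≤ 86: 110 ≤ 86 is false
  age < 73 years: 41 < 73 is true
  federation = NAT: NAT == NAT is true
  world rank ≥ 3528: 11381 ≥ 3528 is true
  NOT represents host nation: yes → false
  seeding points between 1579 and 1991: 919 in [1579, 1991] is false
  events in last 12 months ≥ 11: 58 ≥ 11 is true
  holds a title: no → false
  rating > 1356: 1875 > 1356 is true
  NOT entry fee paid: yes → false
  events in last 12 months < 33: 58 < 33 is false
  rating > 1436: 1875 > 1436 is true
Combine:
[1] false OR true OR false = true
[2.2] NOT true = false
[2] true OR false = true
[3.2] NOT false = true
[3.3] NOT false = true
[3] true OR true OR true = true
[4] true OR false = true
[5.2] NOT false = true
[5] true OR true = true
[6] false OR true = true
[root] true AND true AND true AND true AND true AND true = true
Overall: true → qualifies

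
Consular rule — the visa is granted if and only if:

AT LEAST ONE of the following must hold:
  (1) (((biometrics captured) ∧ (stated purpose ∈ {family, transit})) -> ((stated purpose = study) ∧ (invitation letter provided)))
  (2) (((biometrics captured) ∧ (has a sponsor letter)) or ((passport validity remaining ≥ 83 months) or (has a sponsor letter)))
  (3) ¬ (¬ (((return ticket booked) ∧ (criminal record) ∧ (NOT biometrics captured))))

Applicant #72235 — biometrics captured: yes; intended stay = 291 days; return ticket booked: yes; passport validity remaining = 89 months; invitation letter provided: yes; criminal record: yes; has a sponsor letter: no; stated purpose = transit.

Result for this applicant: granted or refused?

Atomic conditions:
  biometrics captured: yes → true
  stated purpose ∈ {family, transit}: transit is in the set → true
  stated purpose = study: transit == study is false
  invitation letter provided: yes → true
  has a sponsor letter: no → false
  passport validity remaining ≥ 83 months: 89 ≥ 83 is true
  return ticket booked: yes → true
  criminal record: yes → true
  NOT biometrics captured: yes → false
Combine:
[1.1] true AND true = true
[1.2] false AND true = false
[1] true → false = false
[2.1] true AND false = false
[2.2] true OR false = true
[2] false OR true = true
[3.1.1] true AND true AND false = false
[3.1] NOT false = true
[3] NOT true = false
[root] false OR true OR false = true
Overall: true → granted

Granted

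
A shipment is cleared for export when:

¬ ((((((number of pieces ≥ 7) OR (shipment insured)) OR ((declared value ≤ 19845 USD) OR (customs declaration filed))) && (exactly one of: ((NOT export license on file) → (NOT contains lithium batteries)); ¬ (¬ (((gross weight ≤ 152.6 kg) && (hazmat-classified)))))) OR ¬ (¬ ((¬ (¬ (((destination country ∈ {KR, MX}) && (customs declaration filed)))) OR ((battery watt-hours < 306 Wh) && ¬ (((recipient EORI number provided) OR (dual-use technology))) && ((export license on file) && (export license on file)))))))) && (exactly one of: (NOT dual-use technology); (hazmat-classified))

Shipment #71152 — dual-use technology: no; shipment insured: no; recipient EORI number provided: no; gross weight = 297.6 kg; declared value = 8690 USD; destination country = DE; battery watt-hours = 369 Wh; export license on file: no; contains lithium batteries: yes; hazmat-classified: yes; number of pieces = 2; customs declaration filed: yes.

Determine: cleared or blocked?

Blocked

Atomic conditions:
  number of pieces ≥ 7: 2 ≥ 7 is false
  shipment insured: no → false
  declared value ≤ 19845 USD: 8690 ≤ 19845 is true
  customs declaration filed: yes → true
  NOT export license on file: no → true
  NOT contains lithium batteries: yes → false
  gross weight ≤ 152.6 kg: 297.6 ≤ 152.6 is false
  hazmat-classified: yes → true
  destination country ∈ {KR, MX}: DE is not in the set → false
  battery watt-hours < 306 Wh: 369 < 306 is false
  recipient EORI number provided: no → false
  dual-use technology: no → false
  export license on file: no → false
  NOT dual-use technology: no → true
Combine:
[1.1.1.1.1] false OR false = false
[1.1.1.1.2] true OR true = true
[1.1.1.1] false OR true = true
[1.1.1.2.1] true → false = false
[1.1.1.2.2.1.1] false AND true = false
[1.1.1.2.2.1] NOT false = true
[1.1.1.2.2] NOT true = false
[1.1.1.2] exactly-one(false, false) = false
[1.1.1] true AND false = false
[1.1.2.1.1.1.1.1] false AND true = false
[1.1.2.1.1.1.1] NOT false = true
[1.1.2.1.1.1] NOT true = false
[1.1.2.1.1.2.2.1] false OR false = false
[1.1.2.1.1.2.2] NOT false = true
[1.1.2.1.1.2.3] false AND false = false
[1.1.2.1.1.2] false AND true AND false = false
[1.1.2.1.1] false OR false = false
[1.1.2.1] NOT false = true
[1.1.2] NOT true = false
[1.1] false OR false = false
[1] NOT false = true
[2] exactly-one(true, true) = false
[root] true AND false = false
Overall: false → blocked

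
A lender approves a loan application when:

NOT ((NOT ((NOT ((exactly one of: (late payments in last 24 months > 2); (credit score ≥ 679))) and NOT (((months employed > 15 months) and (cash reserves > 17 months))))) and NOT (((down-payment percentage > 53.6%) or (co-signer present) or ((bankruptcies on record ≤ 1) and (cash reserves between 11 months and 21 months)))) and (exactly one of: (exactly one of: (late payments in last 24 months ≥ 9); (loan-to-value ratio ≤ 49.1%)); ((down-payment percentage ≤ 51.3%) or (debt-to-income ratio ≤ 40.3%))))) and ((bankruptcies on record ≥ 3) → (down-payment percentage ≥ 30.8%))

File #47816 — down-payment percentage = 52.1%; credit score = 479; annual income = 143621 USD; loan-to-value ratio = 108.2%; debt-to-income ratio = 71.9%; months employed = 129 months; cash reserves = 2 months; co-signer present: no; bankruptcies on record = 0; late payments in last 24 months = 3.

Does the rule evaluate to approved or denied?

Atomic conditions:
  late payments in last 24 months > 2: 3 > 2 is true
  credit score ≥ 679: 479 ≥ 679 is false
  months employed > 15 months: 129 > 15 is true
  cash reserves > 17 months: 2 > 17 is false
  down-payment percentage > 53.6%: 52.1 > 53.6 is false
  co-signer present: no → false
  bankruptcies on record ≤ 1: 0 ≤ 1 is true
  cash reserves between 11 months and 21 months: 2 in [11, 21] is false
  late payments in last 24 months ≥ 9: 3 ≥ 9 is false
  loan-to-value ratio ≤ 49.1%: 108.2 ≤ 49.1 is false
  down-payment percentage ≤ 51.3%: 52.1 ≤ 51.3 is false
  debt-to-income ratio ≤ 40.3%: 71.9 ≤ 40.3 is false
  bankruptcies on record ≥ 3: 0 ≥ 3 is false
  down-payment percentage ≥ 30.8%: 52.1 ≥ 30.8 is true
Combine:
[1.1.1.1.1.1] exactly-one(true, false) = true
[1.1.1.1.1] NOT true = false
[1.1.1.1.2.1] true AND false = false
[1.1.1.1.2] NOT false = true
[1.1.1.1] false AND true = false
[1.1.1] NOT false = true
[1.1.2.1.3] true AND false = false
[1.1.2.1] false OR false OR false = false
[1.1.2] NOT false = true
[1.1.3.1] exactly-one(false, false) = false
[1.1.3.2] false OR false = false
[1.1.3] exactly-one(false, false) = false
[1.1] true AND true AND false = false
[1] NOT false = true
[2] false → true (antecedent false ⇒ implication holds) = true
[root] true AND true = true
Overall: true → approved

Approved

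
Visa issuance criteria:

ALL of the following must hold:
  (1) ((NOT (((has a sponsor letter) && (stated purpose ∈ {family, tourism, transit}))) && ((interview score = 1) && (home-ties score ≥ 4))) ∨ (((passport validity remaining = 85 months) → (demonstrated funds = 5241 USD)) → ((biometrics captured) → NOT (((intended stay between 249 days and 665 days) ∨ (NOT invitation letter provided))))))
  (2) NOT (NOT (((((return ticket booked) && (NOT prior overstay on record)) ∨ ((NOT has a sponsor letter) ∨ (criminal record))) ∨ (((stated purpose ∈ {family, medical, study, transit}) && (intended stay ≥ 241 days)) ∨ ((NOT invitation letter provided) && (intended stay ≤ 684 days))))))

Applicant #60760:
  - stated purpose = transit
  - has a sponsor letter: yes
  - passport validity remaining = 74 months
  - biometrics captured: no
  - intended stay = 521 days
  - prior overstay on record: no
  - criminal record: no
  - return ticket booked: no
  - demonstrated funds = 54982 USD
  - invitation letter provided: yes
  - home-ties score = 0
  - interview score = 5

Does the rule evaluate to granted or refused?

Atomic conditions:
  has a sponsor letter: yes → true
  stated purpose ∈ {family, tourism, transit}: transit is in the set → true
  interview score = 1: 5 == 1 is false
  home-ties score ≥ 4: 0 ≥ 4 is false
  passport validity remaining = 85 months: 74 == 85 is false
  demonstrated funds = 5241 USD: 54982 == 5241 is false
  biometrics captured: no → false
  intended stay between 249 days and 665 days: 521 in [249, 665] is true
  NOT invitation letter provided: yes → false
  return ticket booked: no → false
  NOT prior overstay on record: no → true
  NOT has a sponsor letter: yes → false
  criminal record: no → false
  stated purpose ∈ {family, medical, study, transit}: transit is in the set → true
  intended stay ≥ 241 days: 521 ≥ 241 is true
  intended stay ≤ 684 days: 521 ≤ 684 is true
Combine:
[1.1.1.1] true AND true = true
[1.1.1] NOT true = false
[1.1.2] false AND false = false
[1.1] false AND false = false
[1.2.1] false → false (antecedent false ⇒ implication holds) = true
[1.2.2.2.1] true OR false = true
[1.2.2.2] NOT true = false
[1.2.2] false → false (antecedent false ⇒ implication holds) = true
[1.2] true → true = true
[1] false OR true = true
[2.1.1.1.1] false AND true = false
[2.1.1.1.2] false OR false = false
[2.1.1.1] false OR false = false
[2.1.1.2.1] true AND true = true
[2.1.1.2.2] false AND true = false
[2.1.1.2] true OR false = true
[2.1.1] false OR true = true
[2.1] NOT true = false
[2] NOT false = true
[root] true AND true = true
Overall: true → granted

Granted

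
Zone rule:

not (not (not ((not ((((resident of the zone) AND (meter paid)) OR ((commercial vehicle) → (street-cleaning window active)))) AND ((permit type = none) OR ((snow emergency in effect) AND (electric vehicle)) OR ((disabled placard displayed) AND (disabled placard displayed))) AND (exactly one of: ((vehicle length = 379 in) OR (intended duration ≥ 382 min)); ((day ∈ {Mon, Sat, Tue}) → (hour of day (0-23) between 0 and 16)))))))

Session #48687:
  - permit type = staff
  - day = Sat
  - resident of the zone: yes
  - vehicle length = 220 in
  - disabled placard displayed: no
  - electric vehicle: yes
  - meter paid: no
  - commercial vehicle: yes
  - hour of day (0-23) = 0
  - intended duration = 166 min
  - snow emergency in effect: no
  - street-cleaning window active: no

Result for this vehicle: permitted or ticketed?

Atomic conditions:
  resident of the zone: yes → true
  meter paid: no → false
  commercial vehicle: yes → true
  street-cleaning window active: no → false
  permit type = none: staff == none is false
  snow emergency in effect: no → false
  electric vehicle: yes → true
  disabled placard displayed: no → false
  vehicle length = 379 in: 220 == 379 is false
  intended duration ≥ 382 min: 166 ≥ 382 is false
  day ∈ {Mon, Sat, Tue}: Sat is in the set → true
  hour of day (0-23) between 0 and 16: 0 in [0, 16] is true
Combine:
[1.1.1.1.1.1] true AND false = false
[1.1.1.1.1.2] true → false = false
[1.1.1.1.1] false OR false = false
[1.1.1.1] NOT false = true
[1.1.1.2.2] false AND true = false
[1.1.1.2.3] false AND false = false
[1.1.1.2] false OR false OR false = false
[1.1.1.3.1] false OR false = false
[1.1.1.3.2] true → true = true
[1.1.1.3] exactly-one(false, true) = true
[1.1.1] true AND false AND true = false
[1.1] NOT false = true
[1] NOT true = false
[root] NOT false = true
Overall: true → permitted

Permitted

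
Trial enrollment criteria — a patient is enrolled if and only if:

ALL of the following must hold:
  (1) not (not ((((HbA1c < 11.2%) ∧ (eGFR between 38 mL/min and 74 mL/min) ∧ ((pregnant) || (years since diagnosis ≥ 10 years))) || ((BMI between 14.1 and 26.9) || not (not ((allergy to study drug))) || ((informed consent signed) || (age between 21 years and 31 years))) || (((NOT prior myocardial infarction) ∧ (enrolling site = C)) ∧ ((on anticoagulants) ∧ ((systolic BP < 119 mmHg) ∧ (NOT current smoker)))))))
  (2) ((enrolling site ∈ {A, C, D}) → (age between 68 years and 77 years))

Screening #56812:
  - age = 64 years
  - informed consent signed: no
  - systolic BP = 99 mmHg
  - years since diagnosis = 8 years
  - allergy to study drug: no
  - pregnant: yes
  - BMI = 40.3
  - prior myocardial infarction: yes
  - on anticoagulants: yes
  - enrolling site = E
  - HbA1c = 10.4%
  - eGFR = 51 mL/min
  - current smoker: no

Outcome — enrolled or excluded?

Enrolled

Atomic conditions:
  HbA1c < 11.2%: 10.4 < 11.2 is true
  eGFR between 38 mL/min and 74 mL/min: 51 in [38, 74] is true
  pregnant: yes → true
  years since diagnosis ≥ 10 years: 8 ≥ 10 is false
  BMI between 14.1 and 26.9: 40.3 in [14.1, 26.9] is false
  allergy to study drug: no → false
  informed consent signed: no → false
  age between 21 years and 31 years: 64 in [21, 31] is false
  NOT prior myocardial infarction: yes → false
  enrolling site = C: E == C is false
  on anticoagulants: yes → true
  systolic BP < 119 mmHg: 99 < 119 is true
  NOT current smoker: no → true
  enrolling site ∈ {A, C, D}: E is not in the set → false
  age between 68 years and 77 years: 64 in [68, 77] is false
Combine:
[1.1.1.1.3] true OR false = true
[1.1.1.1] true AND true AND true = true
[1.1.1.2.2.1] NOT false = true
[1.1.1.2.2] NOT true = false
[1.1.1.2.3] false OR false = false
[1.1.1.2] false OR false OR false = false
[1.1.1.3.1] false AND false = false
[1.1.1.3.2.2] true AND true = true
[1.1.1.3.2] true AND true = true
[1.1.1.3] false AND true = false
[1.1.1] true OR false OR false = true
[1.1] NOT true = false
[1] NOT false = true
[2] false → false (antecedent false ⇒ implication holds) = true
[root] true AND true = true
Overall: true → enrolled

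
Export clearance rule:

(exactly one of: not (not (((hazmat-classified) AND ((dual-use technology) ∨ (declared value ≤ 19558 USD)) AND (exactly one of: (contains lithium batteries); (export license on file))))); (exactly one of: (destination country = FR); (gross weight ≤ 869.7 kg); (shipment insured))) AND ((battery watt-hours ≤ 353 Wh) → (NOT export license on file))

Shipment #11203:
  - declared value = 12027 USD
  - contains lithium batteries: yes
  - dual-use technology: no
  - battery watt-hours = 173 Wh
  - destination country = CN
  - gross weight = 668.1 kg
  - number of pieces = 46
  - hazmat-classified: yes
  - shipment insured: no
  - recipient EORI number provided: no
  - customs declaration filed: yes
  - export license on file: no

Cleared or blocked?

Atomic conditions:
  hazmat-classified: yes → true
  dual-use technology: no → false
  declared value ≤ 19558 USD: 12027 ≤ 19558 is true
  contains lithium batteries: yes → true
  export license on file: no → false
  destination country = FR: CN == FR is false
  gross weight ≤ 869.7 kg: 668.1 ≤ 869.7 is true
  shipment insured: no → false
  battery watt-hours ≤ 353 Wh: 173 ≤ 353 is true
  NOT export license on file: no → true
Combine:
[1.1.1.1.2] false OR true = true
[1.1.1.1.3] exactly-one(true, false) = true
[1.1.1.1] true AND true AND true = true
[1.1.1] NOT true = false
[1.1] NOT false = true
[1.2] exactly-one(false, true, false) = true
[1] exactly-one(true, true) = false
[2] true → true = true
[root] false AND true = false
Overall: false → blocked

Blocked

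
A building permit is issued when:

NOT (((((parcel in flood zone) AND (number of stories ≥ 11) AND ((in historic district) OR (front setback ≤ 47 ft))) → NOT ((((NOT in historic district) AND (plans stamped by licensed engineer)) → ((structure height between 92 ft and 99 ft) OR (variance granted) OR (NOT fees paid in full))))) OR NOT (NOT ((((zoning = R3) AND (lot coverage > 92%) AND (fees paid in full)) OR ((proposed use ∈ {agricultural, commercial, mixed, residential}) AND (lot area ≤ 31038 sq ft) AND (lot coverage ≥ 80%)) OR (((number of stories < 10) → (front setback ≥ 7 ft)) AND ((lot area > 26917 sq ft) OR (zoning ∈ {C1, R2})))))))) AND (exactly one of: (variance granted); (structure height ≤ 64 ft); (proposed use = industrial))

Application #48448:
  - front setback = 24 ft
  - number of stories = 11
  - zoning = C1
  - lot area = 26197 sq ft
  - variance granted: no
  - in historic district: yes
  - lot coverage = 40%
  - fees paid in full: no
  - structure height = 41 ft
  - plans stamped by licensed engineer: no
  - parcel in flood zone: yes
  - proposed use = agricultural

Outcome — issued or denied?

Denied

Atomic conditions:
  parcel in flood zone: yes → true
  number of stories ≥ 11: 11 ≥ 11 is true
  in historic district: yes → true
  front setback ≤ 47 ft: 24 ≤ 47 is true
  NOT in historic district: yes → false
  plans stamped by licensed engineer: no → false
  structure height between 92 ft and 99 ft: 41 in [92, 99] is false
  variance granted: no → false
  NOT fees paid in full: no → true
  zoning = R3: C1 == R3 is false
  lot coverage > 92%: 40 > 92 is false
  fees paid in full: no → false
  proposed use ∈ {agricultural, commercial, mixed, residential}: agricultural is in the set → true
  lot area ≤ 31038 sq ft: 26197 ≤ 31038 is true
  lot coverage ≥ 80%: 40 ≥ 80 is false
  number of stories < 10: 11 < 10 is false
  front setback ≥ 7 ft: 24 ≥ 7 is true
  lot area > 26917 sq ft: 26197 > 26917 is false
  zoning ∈ {C1, R2}: C1 is in the set → true
  structure height ≤ 64 ft: 41 ≤ 64 is true
  proposed use = industrial: agricultural == industrial is false
Combine:
[1.1.1.1.3] true OR true = true
[1.1.1.1] true AND true AND true = true
[1.1.1.2.1.1] false AND false = false
[1.1.1.2.1.2] false OR false OR true = true
[1.1.1.2.1] false → true (antecedent false ⇒ implication holds) = true
[1.1.1.2] NOT true = false
[1.1.1] true → false = false
[1.1.2.1.1.1] false AND false AND false = false
[1.1.2.1.1.2] true AND true AND false = false
[1.1.2.1.1.3.1] false → true (antecedent false ⇒ implication holds) = true
[1.1.2.1.1.3.2] false OR true = true
[1.1.2.1.1.3] true AND true = true
[1.1.2.1.1] false OR false OR true = true
[1.1.2.1] NOT true = false
[1.1.2] NOT false = true
[1.1] false OR true = true
[1] NOT true = false
[2] exactly-one(false, true, false) = true
[root] false AND true = false
Overall: false → denied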